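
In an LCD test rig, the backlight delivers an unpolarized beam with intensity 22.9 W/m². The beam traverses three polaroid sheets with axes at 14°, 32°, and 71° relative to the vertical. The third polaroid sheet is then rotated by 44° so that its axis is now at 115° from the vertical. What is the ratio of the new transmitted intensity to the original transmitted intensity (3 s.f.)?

I_new/I_old ≈ 0.0246

Before rotation:
Unpolarized light through the first polarizer → I₁ = ½ I₀, now polarized at 14°.
I₂ = I₁ cos²(32° − 14°) = 0.5 I₀ · cos²(18°) = 0.4523 I₀.
I₃ = I₂ cos²(71° − 32°) = 0.4523 I₀ · cos²(39°) = 0.2731 I₀.
After rotation:
Unpolarized light through the first polarizer → I₁ = ½ I₀, now polarized at 14°.
I₂ = I₁ cos²(32° − 14°) = 0.5 I₀ · cos²(18°) = 0.4523 I₀.
I₃ = I₂ cos²(115° − 32°) = 0.4523 I₀ · cos²(83°) = 0.006717 I₀.
Ratio = 0.006717 / 0.2731 = 0.02459.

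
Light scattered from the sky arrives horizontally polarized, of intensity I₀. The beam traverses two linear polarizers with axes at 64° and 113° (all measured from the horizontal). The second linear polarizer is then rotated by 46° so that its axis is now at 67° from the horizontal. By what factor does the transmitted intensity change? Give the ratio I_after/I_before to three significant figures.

I_new/I_old ≈ 2.32

Before rotation:
I₁ = I₀ cos²(64° − 0°) = I₀ cos²(64°) = 0.1922 I₀.
I₂ = I₁ cos²(113° − 64°) = 0.1922 I₀ · cos²(49°) = 0.08271 I₀.
After rotation:
I₁ = I₀ cos²(64° − 0°) = I₀ cos²(64°) = 0.1922 I₀.
I₂ = I₁ cos²(67° − 64°) = 0.1922 I₀ · cos²(3°) = 0.1916 I₀.
Ratio = 0.1916 / 0.08271 = 2.317.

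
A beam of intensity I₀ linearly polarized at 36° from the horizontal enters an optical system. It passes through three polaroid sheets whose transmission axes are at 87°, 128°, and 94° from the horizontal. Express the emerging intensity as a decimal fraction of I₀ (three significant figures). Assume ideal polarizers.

By Malus's law, I₁ = I₀ cos²(87° − 36°) = I₀ cos²(51°) = 0.396 I₀.
I₂ = I₁ cos²(128° − 87°) = 0.396 I₀ · cos²(41°) = 0.2256 I₀.
I₃ = I₂ cos²(94° − 128°) = 0.2256 I₀ · cos²(34°) = 0.155 I₀.
Transmitted fraction = 0.155.

≈ 0.155 I₀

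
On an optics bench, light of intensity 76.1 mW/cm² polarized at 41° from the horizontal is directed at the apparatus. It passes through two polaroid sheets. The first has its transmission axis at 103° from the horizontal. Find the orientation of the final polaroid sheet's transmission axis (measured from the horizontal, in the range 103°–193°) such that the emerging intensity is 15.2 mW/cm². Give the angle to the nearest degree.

θ ≈ 121°

I₁ = I₀ cos²(103° − 41°) = I₀ cos²(62°) = 0.2204 I₀.
Target fraction: 15.2 / 76.1 mW/cm² = 0.1997 of I₀.
Need I₂/I₀ = 0.1997, so cos²(θ − 103°) = 0.1997 / 0.2204 = 0.9062.
θ − 103° = arccos(√0.9062) = 17.8°, giving θ ≈ 103 + 17.8 = 120.8°.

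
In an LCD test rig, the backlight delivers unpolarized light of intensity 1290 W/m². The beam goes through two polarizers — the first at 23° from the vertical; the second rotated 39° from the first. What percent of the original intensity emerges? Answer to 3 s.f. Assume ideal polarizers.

Unpolarized light through the first polarizer → I₁ = 1290 W/m²/2 = 645 W/m², polarized at 23°.
I₂ = I₁ · cos²(39°) = 645 · 0.604 = 389.6 W/m².
That is 30.2% of the incident intensity.

≈ 30.2%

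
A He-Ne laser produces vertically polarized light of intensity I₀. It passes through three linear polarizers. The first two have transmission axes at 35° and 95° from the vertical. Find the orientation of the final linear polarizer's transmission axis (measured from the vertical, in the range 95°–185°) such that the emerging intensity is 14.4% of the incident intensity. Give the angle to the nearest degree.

I₁ = I₀ cos²(35° − 0°) = I₀ cos²(35°) = 0.671 I₀.
I₂ = I₁ cos²(95° − 35°) = 0.671 I₀ · cos²(60°) = 0.1678 I₀.
Need I₃/I₀ = 0.144, so cos²(θ − 95°) = 0.144 / 0.1678 = 0.8584.
θ − 95° = arccos(√0.8584) = 22.1°, giving θ ≈ 95 + 22.1 = 117.1°.

θ ≈ 117°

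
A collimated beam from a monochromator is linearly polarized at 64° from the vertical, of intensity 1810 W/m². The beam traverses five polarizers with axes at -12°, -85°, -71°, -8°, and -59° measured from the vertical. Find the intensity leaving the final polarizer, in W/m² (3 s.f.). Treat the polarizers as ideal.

I ≈ 0.696 W/m²

I₁ = 1810 W/m² · cos²(76°) = 105.9 W/m².
I₂ = I₁ · cos²(73°) = 105.9 · 0.08548 = 9.055 W/m².
I₃ = I₂ · cos²(14°) = 9.055 · 0.9415 = 8.525 W/m².
I₄ = I₃ · cos²(63°) = 8.525 · 0.2061 = 1.757 W/m².
I₅ = I₄ · cos²(51°) = 1.757 · 0.396 = 0.6959 W/m².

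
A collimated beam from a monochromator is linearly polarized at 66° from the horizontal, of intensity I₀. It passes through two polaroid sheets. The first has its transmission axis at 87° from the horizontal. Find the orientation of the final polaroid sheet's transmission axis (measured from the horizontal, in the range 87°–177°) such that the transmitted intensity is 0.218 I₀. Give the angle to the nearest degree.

θ ≈ 147°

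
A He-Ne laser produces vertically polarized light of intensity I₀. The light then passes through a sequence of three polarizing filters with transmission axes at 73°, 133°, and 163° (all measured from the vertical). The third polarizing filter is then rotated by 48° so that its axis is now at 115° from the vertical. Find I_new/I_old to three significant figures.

I_new/I_old ≈ 1.21

Before rotation:
I₁ = I₀ cos²(73° − 0°) = I₀ cos²(73°) = 0.08548 I₀.
I₂ = I₁ cos²(133° − 73°) = 0.08548 I₀ · cos²(60°) = 0.02137 I₀.
I₃ = I₂ cos²(163° − 133°) = 0.02137 I₀ · cos²(30°) = 0.01603 I₀.
After rotation:
I₁ = I₀ cos²(73° − 0°) = I₀ cos²(73°) = 0.08548 I₀.
I₂ = I₁ cos²(133° − 73°) = 0.08548 I₀ · cos²(60°) = 0.02137 I₀.
I₃ = I₂ cos²(115° − 133°) = 0.02137 I₀ · cos²(18°) = 0.01933 I₀.
Ratio = 0.01933 / 0.01603 = 1.206.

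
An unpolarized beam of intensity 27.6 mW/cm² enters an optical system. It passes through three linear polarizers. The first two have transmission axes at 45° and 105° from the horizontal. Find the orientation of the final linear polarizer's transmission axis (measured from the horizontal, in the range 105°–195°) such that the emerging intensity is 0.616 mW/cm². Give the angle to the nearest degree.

Unpolarized light through the first polarizer → I₁ = ½ I₀, now polarized at 45°.
I₂ = I₁ cos²(105° − 45°) = 0.5 I₀ · cos²(60°) = 0.125 I₀.
Target fraction: 0.616 / 27.6 mW/cm² = 0.02232 of I₀.
Need I₃/I₀ = 0.02232, so cos²(θ − 105°) = 0.02232 / 0.125 = 0.1786.
θ − 105° = arccos(√0.1786) = 65.0°, giving θ ≈ 105 + 65.0 = 170.0°.

θ ≈ 170°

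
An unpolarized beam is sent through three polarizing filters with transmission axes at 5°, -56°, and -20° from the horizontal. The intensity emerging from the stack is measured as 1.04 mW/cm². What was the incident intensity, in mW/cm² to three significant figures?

Unpolarized light through the first polarizer → I₁ = ½ I₀, now polarized at 5°.
I₂ = I₁ cos²(-56° − 5°) = 0.5 I₀ · cos²(61°) = 0.1175 I₀.
I₃ = I₂ cos²(-20° + 56°) = 0.1175 I₀ · cos²(36°) = 0.07692 I₀.
So 1.04 mW/cm² = 0.07692 I₀, giving I₀ = 1.04/0.07692 = 13.52 mW/cm².

I₀ ≈ 13.5 mW/cm²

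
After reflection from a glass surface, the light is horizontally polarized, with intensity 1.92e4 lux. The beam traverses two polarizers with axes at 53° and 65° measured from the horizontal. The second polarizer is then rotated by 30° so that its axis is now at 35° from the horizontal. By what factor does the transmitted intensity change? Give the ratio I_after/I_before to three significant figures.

Before rotation:
By Malus's law, I₁ = I₀ cos²(53° − 0°) = I₀ cos²(53°) = 0.3622 I₀.
I₂ = I₁ cos²(65° − 53°) = 0.3622 I₀ · cos²(12°) = 0.3465 I₀.
After rotation:
I₁ = I₀ cos²(53° − 0°) = I₀ cos²(53°) = 0.3622 I₀.
I₂ = I₁ cos²(35° − 53°) = 0.3622 I₀ · cos²(18°) = 0.3276 I₀.
Ratio = 0.3276 / 0.3465 = 0.9454.

I_new/I_old ≈ 0.945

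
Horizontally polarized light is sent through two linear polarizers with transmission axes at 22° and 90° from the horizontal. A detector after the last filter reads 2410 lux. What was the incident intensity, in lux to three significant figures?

I₀ ≈ 2.00e4 lux

I₁ = I₀ cos²(22° − 0°) = I₀ cos²(22°) = 0.8597 I₀.
I₂ = I₁ cos²(90° − 22°) = 0.8597 I₀ · cos²(68°) = 0.1206 I₀.
So 2410 lux = 0.1206 I₀, giving I₀ = 2410/0.1206 = 1.998e+04 lux.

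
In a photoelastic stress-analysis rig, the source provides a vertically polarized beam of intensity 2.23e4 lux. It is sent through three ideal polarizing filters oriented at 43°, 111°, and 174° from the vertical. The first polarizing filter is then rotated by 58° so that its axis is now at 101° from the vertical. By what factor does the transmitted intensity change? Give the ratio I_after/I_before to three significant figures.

Before rotation:
By Malus's law, I₁ = I₀ cos²(43° − 0°) = I₀ cos²(43°) = 0.5349 I₀.
I₂ = I₁ cos²(111° − 43°) = 0.5349 I₀ · cos²(68°) = 0.07506 I₀.
I₃ = I₂ cos²(174° − 111°) = 0.07506 I₀ · cos²(63°) = 0.01547 I₀.
After rotation:
I₁ = I₀ cos²(101° − 0°) = I₀ cos²(79°) = 0.03641 I₀.
I₂ = I₁ cos²(111° − 101°) = 0.03641 I₀ · cos²(10°) = 0.03531 I₀.
I₃ = I₂ cos²(174° − 111°) = 0.03531 I₀ · cos²(63°) = 0.007278 I₀.
Ratio = 0.007278 / 0.01547 = 0.4704.

I_new/I_old ≈ 0.470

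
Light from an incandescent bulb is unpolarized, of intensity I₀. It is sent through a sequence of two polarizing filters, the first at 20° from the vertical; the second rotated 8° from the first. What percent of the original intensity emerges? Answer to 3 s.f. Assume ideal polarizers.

Unpolarized light through the first polarizer → I₁ = ½ I₀, now polarized at 20°.
I₂ = I₁ cos²(8°) = 0.5 · 0.9806 I₀ = 0.4903 I₀.
That is 49.03% of the incident intensity.

≈ 49.0%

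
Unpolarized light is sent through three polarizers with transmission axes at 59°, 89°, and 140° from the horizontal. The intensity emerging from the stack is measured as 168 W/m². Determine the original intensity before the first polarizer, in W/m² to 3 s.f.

Unpolarized light through the first polarizer → I₁ = ½ I₀, now polarized at 59°.
I₂ = I₁ cos²(89° − 59°) = 0.5 I₀ · cos²(30°) = 0.375 I₀.
I₃ = I₂ cos²(140° − 89°) = 0.375 I₀ · cos²(51°) = 0.1485 I₀.
So 168 W/m² = 0.1485 I₀, giving I₀ = 168/0.1485 = 1131 W/m².

I₀ ≈ 1130 W/m²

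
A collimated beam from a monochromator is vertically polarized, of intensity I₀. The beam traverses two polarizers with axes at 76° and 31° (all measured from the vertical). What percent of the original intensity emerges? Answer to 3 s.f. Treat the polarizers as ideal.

≈ 2.93%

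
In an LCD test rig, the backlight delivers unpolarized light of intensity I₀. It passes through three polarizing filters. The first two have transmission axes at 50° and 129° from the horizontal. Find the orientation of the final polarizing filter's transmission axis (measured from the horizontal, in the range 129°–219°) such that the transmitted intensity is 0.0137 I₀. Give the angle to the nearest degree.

Unpolarized light through the first polarizer → I₁ = ½ I₀, now polarized at 50°.
I₂ = I₁ cos²(129° − 50°) = 0.5 I₀ · cos²(79°) = 0.0182 I₀.
Need I₃/I₀ = 0.0137, so cos²(θ − 129°) = 0.0137 / 0.0182 = 0.7526.
θ − 129° = arccos(√0.7526) = 29.8°, giving θ ≈ 129 + 29.8 = 158.8°.

θ ≈ 159°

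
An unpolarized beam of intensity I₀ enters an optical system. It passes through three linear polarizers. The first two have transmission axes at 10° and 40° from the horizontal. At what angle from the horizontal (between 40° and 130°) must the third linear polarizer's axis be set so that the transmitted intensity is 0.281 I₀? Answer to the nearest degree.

θ ≈ 70°

Unpolarized light through the first polarizer → I₁ = ½ I₀, now polarized at 10°.
I₂ = I₁ cos²(40° − 10°) = 0.5 I₀ · cos²(30°) = 0.375 I₀.
Need I₃/I₀ = 0.281, so cos²(θ − 40°) = 0.281 / 0.375 = 0.7493.
θ − 40° = arccos(√0.7493) = 30.0°, giving θ ≈ 40 + 30.0 = 70.0°.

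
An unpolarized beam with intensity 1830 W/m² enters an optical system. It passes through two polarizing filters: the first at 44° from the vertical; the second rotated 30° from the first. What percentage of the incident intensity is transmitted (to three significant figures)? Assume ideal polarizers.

Unpolarized light through the first polarizer → I₁ = 1830 W/m²/2 = 915 W/m², polarized at 44°.
I₂ = I₁ · cos²(30°) = 915 · 0.75 = 686.3 W/m².
That is 37.5% of the incident intensity.

≈ 37.5%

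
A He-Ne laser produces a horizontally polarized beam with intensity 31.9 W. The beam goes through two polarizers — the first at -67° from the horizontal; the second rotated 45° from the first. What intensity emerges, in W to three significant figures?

I ≈ 2.44 W

I₁ = 31.9 W · cos²(67°) = 4.87 W.
I₂ = I₁ · cos²(45°) = 4.87 · 0.5 = 2.435 W.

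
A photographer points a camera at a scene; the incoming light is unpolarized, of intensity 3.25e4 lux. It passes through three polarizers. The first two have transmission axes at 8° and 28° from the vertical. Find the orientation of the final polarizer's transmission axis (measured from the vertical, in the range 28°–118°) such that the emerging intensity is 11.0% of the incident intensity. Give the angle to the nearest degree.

Unpolarized light through the first polarizer → I₁ = ½ I₀, now polarized at 8°.
I₂ = I₁ cos²(28° − 8°) = 0.5 I₀ · cos²(20°) = 0.4415 I₀.
Need I₃/I₀ = 0.11, so cos²(θ − 28°) = 0.11 / 0.4415 = 0.2491.
θ − 28° = arccos(√0.2491) = 60.1°, giving θ ≈ 28 + 60.1 = 88.1°.

θ ≈ 88°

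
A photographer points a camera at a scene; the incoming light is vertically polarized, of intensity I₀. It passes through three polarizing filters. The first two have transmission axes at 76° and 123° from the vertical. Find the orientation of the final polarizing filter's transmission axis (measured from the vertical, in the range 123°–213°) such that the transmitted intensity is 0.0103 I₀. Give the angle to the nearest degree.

By Malus's law, I₁ = I₀ cos²(76° − 0°) = I₀ cos²(76°) = 0.05853 I₀.
I₂ = I₁ cos²(123° − 76°) = 0.05853 I₀ · cos²(47°) = 0.02722 I₀.
Need I₃/I₀ = 0.0103, so cos²(θ − 123°) = 0.0103 / 0.02722 = 0.3784.
θ − 123° = arccos(√0.3784) = 52.0°, giving θ ≈ 123 + 52.0 = 175.0°.

θ ≈ 175°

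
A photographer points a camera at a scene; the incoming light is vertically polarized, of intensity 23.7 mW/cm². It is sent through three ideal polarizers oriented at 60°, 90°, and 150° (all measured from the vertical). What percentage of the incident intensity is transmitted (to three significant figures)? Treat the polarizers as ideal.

≈ 4.69%

By Malus's law, I₁ = 23.7 mW/cm² · cos²(60°) = 5.925 mW/cm².
I₂ = I₁ · cos²(30°) = 5.925 · 0.75 = 4.444 mW/cm².
I₃ = I₂ · cos²(60°) = 4.444 · 0.25 = 1.111 mW/cm².
That is 4.688% of the incident intensity.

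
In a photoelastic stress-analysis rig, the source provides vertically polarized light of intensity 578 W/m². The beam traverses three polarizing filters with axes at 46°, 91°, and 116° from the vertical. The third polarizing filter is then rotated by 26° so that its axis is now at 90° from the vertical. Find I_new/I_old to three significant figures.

I_new/I_old ≈ 1.22

Before rotation:
I₁ = I₀ cos²(46° − 0°) = I₀ cos²(46°) = 0.4826 I₀.
I₂ = I₁ cos²(91° − 46°) = 0.4826 I₀ · cos²(45°) = 0.2413 I₀.
I₃ = I₂ cos²(116° − 91°) = 0.2413 I₀ · cos²(25°) = 0.1982 I₀.
After rotation:
I₁ = I₀ cos²(46° − 0°) = I₀ cos²(46°) = 0.4826 I₀.
I₂ = I₁ cos²(91° − 46°) = 0.4826 I₀ · cos²(45°) = 0.2413 I₀.
I₃ = I₂ cos²(90° − 91°) = 0.2413 I₀ · cos²(1°) = 0.2412 I₀.
Ratio = 0.2412 / 0.1982 = 1.217.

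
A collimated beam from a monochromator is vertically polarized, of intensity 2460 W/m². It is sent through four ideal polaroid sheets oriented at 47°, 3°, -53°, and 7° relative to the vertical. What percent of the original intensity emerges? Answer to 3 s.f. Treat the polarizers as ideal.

≈ 1.88%

I₁ = 2460 W/m² · cos²(47°) = 1144 W/m².
I₂ = I₁ · cos²(44°) = 1144 · 0.5174 = 592.1 W/m².
I₃ = I₂ · cos²(56°) = 592.1 · 0.3127 = 185.1 W/m².
I₄ = I₃ · cos²(60°) = 185.1 · 0.25 = 46.28 W/m².
That is 1.881% of the incident intensity.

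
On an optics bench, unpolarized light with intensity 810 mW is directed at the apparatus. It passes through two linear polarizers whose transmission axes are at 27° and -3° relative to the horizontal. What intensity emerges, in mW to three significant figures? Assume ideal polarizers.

I ≈ 304 mW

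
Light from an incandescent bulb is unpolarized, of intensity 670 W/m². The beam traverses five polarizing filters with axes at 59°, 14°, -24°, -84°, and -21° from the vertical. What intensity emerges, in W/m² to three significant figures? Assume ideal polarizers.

I ≈ 5.36 W/m²

Unpolarized light through the first polarizer → I₁ = 670 W/m²/2 = 335 W/m², polarized at 59°.
I₂ = I₁ · cos²(45°) = 335 · 0.5 = 167.5 W/m².
I₃ = I₂ · cos²(38°) = 167.5 · 0.621 = 104 W/m².
I₄ = I₃ · cos²(60°) = 104 · 0.25 = 26 W/m².
I₅ = I₄ · cos²(63°) = 26 · 0.2061 = 5.359 W/m².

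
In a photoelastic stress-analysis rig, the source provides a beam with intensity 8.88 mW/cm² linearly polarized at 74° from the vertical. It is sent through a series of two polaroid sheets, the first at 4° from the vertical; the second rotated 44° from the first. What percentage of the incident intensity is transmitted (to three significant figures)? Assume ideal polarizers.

≈ 6.05%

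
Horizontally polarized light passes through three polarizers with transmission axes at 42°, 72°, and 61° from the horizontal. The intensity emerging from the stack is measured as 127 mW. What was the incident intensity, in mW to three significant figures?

I₁ = I₀ cos²(42° − 0°) = I₀ cos²(42°) = 0.5523 I₀.
I₂ = I₁ cos²(72° − 42°) = 0.5523 I₀ · cos²(30°) = 0.4142 I₀.
I₃ = I₂ cos²(61° − 72°) = 0.4142 I₀ · cos²(11°) = 0.3991 I₀.
So 127 mW = 0.3991 I₀, giving I₀ = 127/0.3991 = 318.2 mW.

I₀ ≈ 318 mW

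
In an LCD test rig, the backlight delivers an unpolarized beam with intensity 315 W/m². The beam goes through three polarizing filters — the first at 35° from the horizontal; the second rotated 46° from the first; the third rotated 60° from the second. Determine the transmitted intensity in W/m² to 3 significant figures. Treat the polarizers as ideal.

Unpolarized light through the first polarizer → I₁ = 315 W/m²/2 = 157.5 W/m², polarized at 35°.
I₂ = I₁ · cos²(46°) = 157.5 · 0.4826 = 76 W/m².
I₃ = I₂ · cos²(60°) = 76 · 0.25 = 19 W/m².

I ≈ 19.0 W/m²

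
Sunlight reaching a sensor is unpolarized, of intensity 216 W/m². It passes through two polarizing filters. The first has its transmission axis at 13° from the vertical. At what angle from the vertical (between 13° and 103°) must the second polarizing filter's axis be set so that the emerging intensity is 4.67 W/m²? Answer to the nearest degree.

θ ≈ 91°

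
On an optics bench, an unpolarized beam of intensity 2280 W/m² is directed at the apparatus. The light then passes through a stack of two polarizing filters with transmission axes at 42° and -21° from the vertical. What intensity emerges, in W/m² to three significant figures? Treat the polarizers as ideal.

Unpolarized light through the first polarizer → I₁ = 2280 W/m²/2 = 1140 W/m², polarized at 42°.
I₂ = I₁ · cos²(63°) = 1140 · 0.2061 = 235 W/m².

I ≈ 235 W/m²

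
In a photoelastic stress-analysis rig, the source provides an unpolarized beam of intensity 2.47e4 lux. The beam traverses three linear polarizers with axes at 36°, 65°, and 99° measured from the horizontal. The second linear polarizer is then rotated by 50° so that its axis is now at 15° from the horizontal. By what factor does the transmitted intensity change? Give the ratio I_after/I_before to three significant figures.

I_new/I_old ≈ 0.0181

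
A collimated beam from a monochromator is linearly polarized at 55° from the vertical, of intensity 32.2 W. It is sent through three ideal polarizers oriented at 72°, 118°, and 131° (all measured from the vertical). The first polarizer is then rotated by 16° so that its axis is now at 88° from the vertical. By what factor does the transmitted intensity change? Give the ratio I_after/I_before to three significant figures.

I_new/I_old ≈ 1.20

Before rotation:
By Malus's law, I₁ = I₀ cos²(72° − 55°) = I₀ cos²(17°) = 0.9145 I₀.
I₂ = I₁ cos²(118° − 72°) = 0.9145 I₀ · cos²(46°) = 0.4413 I₀.
I₃ = I₂ cos²(131° − 118°) = 0.4413 I₀ · cos²(13°) = 0.419 I₀.
After rotation:
I₁ = I₀ cos²(88° − 55°) = I₀ cos²(33°) = 0.7034 I₀.
I₂ = I₁ cos²(118° − 88°) = 0.7034 I₀ · cos²(30°) = 0.5275 I₀.
I₃ = I₂ cos²(131° − 118°) = 0.5275 I₀ · cos²(13°) = 0.5008 I₀.
Ratio = 0.5008 / 0.419 = 1.195.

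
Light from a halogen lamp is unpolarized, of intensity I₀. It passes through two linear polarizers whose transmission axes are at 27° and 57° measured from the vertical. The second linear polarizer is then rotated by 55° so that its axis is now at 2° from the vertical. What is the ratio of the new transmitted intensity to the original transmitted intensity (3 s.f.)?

I_new/I_old ≈ 1.10

Before rotation:
Unpolarized light through the first polarizer → I₁ = ½ I₀, now polarized at 27°.
I₂ = I₁ cos²(57° − 27°) = 0.5 I₀ · cos²(30°) = 0.375 I₀.
After rotation:
Unpolarized light through the first polarizer → I₁ = ½ I₀, now polarized at 27°.
I₂ = I₁ cos²(2° − 27°) = 0.5 I₀ · cos²(25°) = 0.4107 I₀.
Ratio = 0.4107 / 0.375 = 1.095.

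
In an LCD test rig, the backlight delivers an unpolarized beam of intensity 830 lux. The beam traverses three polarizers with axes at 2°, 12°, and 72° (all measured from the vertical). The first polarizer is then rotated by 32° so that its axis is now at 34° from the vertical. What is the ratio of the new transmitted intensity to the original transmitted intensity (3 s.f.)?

I_new/I_old ≈ 0.886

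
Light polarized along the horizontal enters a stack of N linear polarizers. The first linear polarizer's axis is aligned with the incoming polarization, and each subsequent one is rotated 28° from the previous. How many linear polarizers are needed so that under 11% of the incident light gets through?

N = 10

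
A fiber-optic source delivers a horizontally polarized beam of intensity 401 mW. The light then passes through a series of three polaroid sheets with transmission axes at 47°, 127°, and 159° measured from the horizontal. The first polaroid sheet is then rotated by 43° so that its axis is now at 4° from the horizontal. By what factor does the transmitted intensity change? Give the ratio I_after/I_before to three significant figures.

I_new/I_old ≈ 21.0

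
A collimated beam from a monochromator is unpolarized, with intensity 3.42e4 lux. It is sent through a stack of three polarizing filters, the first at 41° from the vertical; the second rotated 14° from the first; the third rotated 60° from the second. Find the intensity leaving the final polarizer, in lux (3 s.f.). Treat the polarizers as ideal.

I ≈ 4020 lux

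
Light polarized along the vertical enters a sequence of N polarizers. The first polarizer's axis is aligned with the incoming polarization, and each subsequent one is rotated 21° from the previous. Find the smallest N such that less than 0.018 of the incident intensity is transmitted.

N = 31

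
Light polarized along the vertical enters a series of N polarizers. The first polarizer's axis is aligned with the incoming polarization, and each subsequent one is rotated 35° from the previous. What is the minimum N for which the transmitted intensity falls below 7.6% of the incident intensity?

N = 8

First polarizer is aligned with the polarization: full transmission.
Each further stage multiplies by cos²(35°) = 0.671.
After N polarizers: T = 0.671^(N−1). Require T < 0.076 ⇒ N−1 > ln(0.076)/ln(0.671) = 6.46, so N−1 ≥ 7 and N = 8.
Check: N=8 gives T = 0.06125 < 0.076; N=7 gives T = 0.09128.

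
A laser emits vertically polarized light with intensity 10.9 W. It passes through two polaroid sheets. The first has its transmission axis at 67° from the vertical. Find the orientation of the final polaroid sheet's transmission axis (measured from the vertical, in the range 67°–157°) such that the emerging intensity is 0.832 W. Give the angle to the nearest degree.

By Malus's law, I₁ = I₀ cos²(67° − 0°) = I₀ cos²(67°) = 0.1527 I₀.
Target fraction: 0.832 / 10.9 W = 0.07633 of I₀.
Need I₂/I₀ = 0.07633, so cos²(θ − 67°) = 0.07633 / 0.1527 = 0.5.
θ − 67° = arccos(√0.5) = 45.0°, giving θ ≈ 67 + 45.0 = 112.0°.

θ ≈ 112°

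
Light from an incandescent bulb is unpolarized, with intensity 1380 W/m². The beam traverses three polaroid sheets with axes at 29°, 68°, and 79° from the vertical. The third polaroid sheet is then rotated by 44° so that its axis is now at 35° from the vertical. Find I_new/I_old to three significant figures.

I_new/I_old ≈ 0.730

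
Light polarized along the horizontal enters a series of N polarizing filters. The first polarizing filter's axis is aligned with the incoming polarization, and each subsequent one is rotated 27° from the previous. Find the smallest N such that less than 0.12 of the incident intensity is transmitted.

First polarizer is aligned with the polarization: full transmission.
Each further stage multiplies by cos²(27°) = 0.7939.
After N polarizers: T = 0.7939^(N−1). Require T < 0.12 ⇒ N−1 > ln(0.12)/ln(0.7939) = 9.19, so N−1 ≥ 10 and N = 11.
Check: N=11 gives T = 0.09945 < 0.12; N=10 gives T = 0.1253.

N = 11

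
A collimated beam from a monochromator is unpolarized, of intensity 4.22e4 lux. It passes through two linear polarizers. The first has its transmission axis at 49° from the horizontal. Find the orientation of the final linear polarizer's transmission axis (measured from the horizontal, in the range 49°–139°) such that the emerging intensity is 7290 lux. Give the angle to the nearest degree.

Unpolarized light through the first polarizer → I₁ = ½ I₀, now polarized at 49°.
Target fraction: 7290 / 4.22e4 lux = 0.1727 of I₀.
Need I₂/I₀ = 0.1727, so cos²(θ − 49°) = 0.1727 / 0.5 = 0.3455.
θ − 49° = arccos(√0.3455) = 54.0°, giving θ ≈ 49 + 54.0 = 103.0°.

θ ≈ 103°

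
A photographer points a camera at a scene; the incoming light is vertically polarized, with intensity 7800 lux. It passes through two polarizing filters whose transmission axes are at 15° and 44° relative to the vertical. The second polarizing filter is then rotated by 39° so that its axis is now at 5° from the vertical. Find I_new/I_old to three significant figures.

I_new/I_old ≈ 1.27

Before rotation:
I₁ = I₀ cos²(15° − 0°) = I₀ cos²(15°) = 0.933 I₀.
I₂ = I₁ cos²(44° − 15°) = 0.933 I₀ · cos²(29°) = 0.7137 I₀.
After rotation:
I₁ = I₀ cos²(15° − 0°) = I₀ cos²(15°) = 0.933 I₀.
I₂ = I₁ cos²(5° − 15°) = 0.933 I₀ · cos²(10°) = 0.9049 I₀.
Ratio = 0.9049 / 0.7137 = 1.268.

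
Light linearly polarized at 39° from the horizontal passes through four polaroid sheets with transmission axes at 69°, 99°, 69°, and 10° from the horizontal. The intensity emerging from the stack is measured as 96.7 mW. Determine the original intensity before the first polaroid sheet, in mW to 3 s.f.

I₁ = I₀ cos²(69° − 39°) = I₀ cos²(30°) = 0.75 I₀.
I₂ = I₁ cos²(99° − 69°) = 0.75 I₀ · cos²(30°) = 0.5625 I₀.
I₃ = I₂ cos²(69° − 99°) = 0.5625 I₀ · cos²(30°) = 0.4219 I₀.
I₄ = I₃ cos²(10° − 69°) = 0.4219 I₀ · cos²(59°) = 0.1119 I₀.
So 96.7 mW = 0.1119 I₀, giving I₀ = 96.7/0.1119 = 864.1 mW.

I₀ ≈ 864 mW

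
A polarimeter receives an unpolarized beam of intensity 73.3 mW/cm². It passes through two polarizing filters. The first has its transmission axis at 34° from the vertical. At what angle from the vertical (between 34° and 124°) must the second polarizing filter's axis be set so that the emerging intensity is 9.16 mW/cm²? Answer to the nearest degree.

Unpolarized light through the first polarizer → I₁ = ½ I₀, now polarized at 34°.
Target fraction: 9.16 / 73.3 mW/cm² = 0.125 of I₀.
Need I₂/I₀ = 0.125, so cos²(θ − 34°) = 0.125 / 0.5 = 0.2499.
θ − 34° = arccos(√0.2499) = 60.0°, giving θ ≈ 34 + 60.0 = 94.0°.

θ ≈ 94°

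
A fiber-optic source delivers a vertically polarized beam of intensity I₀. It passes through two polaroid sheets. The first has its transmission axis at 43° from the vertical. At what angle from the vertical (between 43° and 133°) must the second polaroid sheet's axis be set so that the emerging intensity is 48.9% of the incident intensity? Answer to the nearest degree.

I₁ = I₀ cos²(43° − 0°) = I₀ cos²(43°) = 0.5349 I₀.
Need I₂/I₀ = 0.489, so cos²(θ − 43°) = 0.489 / 0.5349 = 0.9142.
θ − 43° = arccos(√0.9142) = 17.0°, giving θ ≈ 43 + 17.0 = 60.0°.

θ ≈ 60°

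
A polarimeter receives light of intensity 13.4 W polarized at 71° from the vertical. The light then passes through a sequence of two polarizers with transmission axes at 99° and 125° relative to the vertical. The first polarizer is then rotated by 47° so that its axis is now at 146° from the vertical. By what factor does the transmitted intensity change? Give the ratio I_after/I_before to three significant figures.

I_new/I_old ≈ 0.0927

Before rotation:
I₁ = I₀ cos²(99° − 71°) = I₀ cos²(28°) = 0.7796 I₀.
I₂ = I₁ cos²(125° − 99°) = 0.7796 I₀ · cos²(26°) = 0.6298 I₀.
After rotation:
I₁ = I₀ cos²(146° − 71°) = I₀ cos²(75°) = 0.06699 I₀.
I₂ = I₁ cos²(125° − 146°) = 0.06699 I₀ · cos²(21°) = 0.05838 I₀.
Ratio = 0.05838 / 0.6298 = 0.09271.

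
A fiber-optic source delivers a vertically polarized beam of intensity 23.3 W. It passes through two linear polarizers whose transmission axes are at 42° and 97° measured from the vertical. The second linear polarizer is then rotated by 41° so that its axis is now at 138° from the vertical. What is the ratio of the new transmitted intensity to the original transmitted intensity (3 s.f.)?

Before rotation:
By Malus's law, I₁ = I₀ cos²(42° − 0°) = I₀ cos²(42°) = 0.5523 I₀.
I₂ = I₁ cos²(97° − 42°) = 0.5523 I₀ · cos²(55°) = 0.1817 I₀.
After rotation:
I₁ = I₀ cos²(42° − 0°) = I₀ cos²(42°) = 0.5523 I₀.
Angle between axes 1 and 2: 84°. I₂ = 0.5523 I₀ · cos²(84°) = 0.006034 I₀.
Ratio = 0.006034 / 0.1817 = 0.03321.

I_new/I_old ≈ 0.0332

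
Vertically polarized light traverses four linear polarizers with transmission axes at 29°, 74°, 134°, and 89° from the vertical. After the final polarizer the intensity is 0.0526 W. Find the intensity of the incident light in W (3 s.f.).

I₀ ≈ 1.10 W

I₁ = I₀ cos²(29° − 0°) = I₀ cos²(29°) = 0.765 I₀.
I₂ = I₁ cos²(74° − 29°) = 0.765 I₀ · cos²(45°) = 0.3825 I₀.
I₃ = I₂ cos²(134° − 74°) = 0.3825 I₀ · cos²(60°) = 0.09562 I₀.
I₄ = I₃ cos²(89° − 134°) = 0.09562 I₀ · cos²(45°) = 0.04781 I₀.
So 0.0526 W = 0.04781 I₀, giving I₀ = 0.0526/0.04781 = 1.1 W.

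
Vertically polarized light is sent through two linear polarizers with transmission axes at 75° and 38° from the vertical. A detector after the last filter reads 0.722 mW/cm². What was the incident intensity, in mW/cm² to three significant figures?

I₁ = I₀ cos²(75° − 0°) = I₀ cos²(75°) = 0.06699 I₀.
I₂ = I₁ cos²(38° − 75°) = 0.06699 I₀ · cos²(37°) = 0.04273 I₀.
So 0.722 mW/cm² = 0.04273 I₀, giving I₀ = 0.722/0.04273 = 16.9 mW/cm².

I₀ ≈ 16.9 mW/cm²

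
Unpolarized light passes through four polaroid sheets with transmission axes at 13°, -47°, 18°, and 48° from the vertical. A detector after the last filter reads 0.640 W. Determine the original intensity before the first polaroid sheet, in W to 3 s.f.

I₀ ≈ 38.2 W

Unpolarized light through the first polarizer → I₁ = ½ I₀, now polarized at 13°.
I₂ = I₁ cos²(-47° − 13°) = 0.5 I₀ · cos²(60°) = 0.125 I₀.
I₃ = I₂ cos²(18° + 47°) = 0.125 I₀ · cos²(65°) = 0.02233 I₀.
I₄ = I₃ cos²(48° − 18°) = 0.02233 I₀ · cos²(30°) = 0.01674 I₀.
So 0.640 W = 0.01674 I₀, giving I₀ = 0.640/0.01674 = 38.22 W.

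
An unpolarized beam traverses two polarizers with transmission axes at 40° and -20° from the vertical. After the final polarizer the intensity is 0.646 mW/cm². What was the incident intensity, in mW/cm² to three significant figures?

I₀ ≈ 5.17 mW/cm²

Unpolarized light through the first polarizer → I₁ = ½ I₀, now polarized at 40°.
I₂ = I₁ cos²(-20° − 40°) = 0.5 I₀ · cos²(60°) = 0.125 I₀.
So 0.646 mW/cm² = 0.125 I₀, giving I₀ = 0.646/0.125 = 5.168 mW/cm².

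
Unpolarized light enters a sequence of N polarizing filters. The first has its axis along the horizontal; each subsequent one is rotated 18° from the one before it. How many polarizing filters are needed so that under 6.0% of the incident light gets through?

First polarizer halves the unpolarized light: factor 1/2.
Each further stage multiplies by cos²(18°) = 0.9045.
After N polarizers: T = 0.5·0.9045^(N−1). Require T < 0.060 ⇒ N−1 > ln(0.060/0.5)/ln(0.9045) = 21.13, so N−1 ≥ 22 and N = 23.
Check: N=23 gives T = 0.05496 < 0.060; N=22 gives T = 0.06076.

N = 23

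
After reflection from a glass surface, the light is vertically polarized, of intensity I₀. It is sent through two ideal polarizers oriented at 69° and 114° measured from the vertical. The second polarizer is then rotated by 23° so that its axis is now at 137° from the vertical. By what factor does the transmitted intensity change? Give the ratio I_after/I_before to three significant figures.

I_new/I_old ≈ 0.281

Before rotation:
I₁ = I₀ cos²(69° − 0°) = I₀ cos²(69°) = 0.1284 I₀.
I₂ = I₁ cos²(114° − 69°) = 0.1284 I₀ · cos²(45°) = 0.06421 I₀.
After rotation:
I₁ = I₀ cos²(69° − 0°) = I₀ cos²(69°) = 0.1284 I₀.
I₂ = I₁ cos²(137° − 69°) = 0.1284 I₀ · cos²(68°) = 0.01802 I₀.
Ratio = 0.01802 / 0.06421 = 0.2807.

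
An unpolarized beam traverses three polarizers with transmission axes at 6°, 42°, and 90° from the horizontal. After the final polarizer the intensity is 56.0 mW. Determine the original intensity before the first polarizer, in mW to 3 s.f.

I₀ ≈ 382 mW

Unpolarized light through the first polarizer → I₁ = ½ I₀, now polarized at 6°.
I₂ = I₁ cos²(42° − 6°) = 0.5 I₀ · cos²(36°) = 0.3273 I₀.
I₃ = I₂ cos²(90° − 42°) = 0.3273 I₀ · cos²(48°) = 0.1465 I₀.
So 56.0 mW = 0.1465 I₀, giving I₀ = 56.0/0.1465 = 382.2 mW.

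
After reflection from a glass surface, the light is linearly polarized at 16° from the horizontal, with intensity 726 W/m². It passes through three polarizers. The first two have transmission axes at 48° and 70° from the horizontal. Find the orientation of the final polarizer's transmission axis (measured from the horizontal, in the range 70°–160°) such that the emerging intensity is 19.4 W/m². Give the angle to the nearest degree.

θ ≈ 148°

By Malus's law, I₁ = I₀ cos²(48° − 16°) = I₀ cos²(32°) = 0.7192 I₀.
I₂ = I₁ cos²(70° − 48°) = 0.7192 I₀ · cos²(22°) = 0.6183 I₀.
Target fraction: 19.4 / 726 W/m² = 0.02672 of I₀.
Need I₃/I₀ = 0.02672, so cos²(θ − 70°) = 0.02672 / 0.6183 = 0.04322.
θ − 70° = arccos(√0.04322) = 78.0°, giving θ ≈ 70 + 78.0 = 148.0°.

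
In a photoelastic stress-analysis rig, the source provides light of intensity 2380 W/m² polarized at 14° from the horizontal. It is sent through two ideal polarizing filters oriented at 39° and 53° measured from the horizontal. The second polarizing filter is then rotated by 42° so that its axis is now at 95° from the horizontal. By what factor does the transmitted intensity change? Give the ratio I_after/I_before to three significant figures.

I_new/I_old ≈ 0.332

Before rotation:
I₁ = I₀ cos²(39° − 14°) = I₀ cos²(25°) = 0.8214 I₀.
I₂ = I₁ cos²(53° − 39°) = 0.8214 I₀ · cos²(14°) = 0.7733 I₀.
After rotation:
I₁ = I₀ cos²(39° − 14°) = I₀ cos²(25°) = 0.8214 I₀.
I₂ = I₁ cos²(95° − 39°) = 0.8214 I₀ · cos²(56°) = 0.2568 I₀.
Ratio = 0.2568 / 0.7733 = 0.3321.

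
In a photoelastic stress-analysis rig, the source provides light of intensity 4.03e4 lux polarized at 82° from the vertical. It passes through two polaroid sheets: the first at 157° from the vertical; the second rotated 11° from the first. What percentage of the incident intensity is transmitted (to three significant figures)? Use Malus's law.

By Malus's law, I₁ = 4.03e4 lux · cos²(75°) = 2700 lux.
I₂ = I₁ · cos²(11°) = 2700 · 0.9636 = 2601 lux.
That is 6.455% of the incident intensity.

≈ 6.45%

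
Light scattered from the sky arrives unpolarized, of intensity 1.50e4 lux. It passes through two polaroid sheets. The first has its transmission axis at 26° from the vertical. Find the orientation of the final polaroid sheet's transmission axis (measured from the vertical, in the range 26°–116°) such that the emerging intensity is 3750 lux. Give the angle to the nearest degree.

θ ≈ 71°

Unpolarized light through the first polarizer → I₁ = ½ I₀, now polarized at 26°.
Target fraction: 3750 / 1.50e4 lux = 0.25 of I₀.
Need I₂/I₀ = 0.25, so cos²(θ − 26°) = 0.25 / 0.5 = 0.5.
θ − 26° = arccos(√0.5) = 45.0°, giving θ ≈ 26 + 45.0 = 71.0°.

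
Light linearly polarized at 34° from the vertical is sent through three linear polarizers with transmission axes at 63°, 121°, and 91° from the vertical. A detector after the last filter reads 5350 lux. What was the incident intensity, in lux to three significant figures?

By Malus's law, I₁ = I₀ cos²(63° − 34°) = I₀ cos²(29°) = 0.765 I₀.
I₂ = I₁ cos²(121° − 63°) = 0.765 I₀ · cos²(58°) = 0.2148 I₀.
I₃ = I₂ cos²(91° − 121°) = 0.2148 I₀ · cos²(30°) = 0.1611 I₀.
So 5350 lux = 0.1611 I₀, giving I₀ = 5350/0.1611 = 3.321e+04 lux.

I₀ ≈ 3.32e4 lux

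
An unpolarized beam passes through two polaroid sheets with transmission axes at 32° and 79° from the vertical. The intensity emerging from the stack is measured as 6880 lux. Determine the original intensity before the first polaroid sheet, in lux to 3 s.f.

I₀ ≈ 2.96e4 lux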